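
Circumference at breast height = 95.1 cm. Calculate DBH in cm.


Formula: DBH = C / pi
DBH = 95.1 / pi
pi = 3.14159...
DBH = 30.3 cm

30.3


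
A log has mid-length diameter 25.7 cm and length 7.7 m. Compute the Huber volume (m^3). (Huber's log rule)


Huber: V = Am * L,  Am = pi*(Dm/200)^2
Am = pi*(25.7/200)^2 = 0.051875 m^2
V = 0.051875*7.7 = 0.3994 m^3

0.3994


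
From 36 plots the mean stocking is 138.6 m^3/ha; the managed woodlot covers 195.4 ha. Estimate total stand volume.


Formula: Total Volume = Mean Volume per ha * Total Area
Total Volume = 138.6 m^3/ha * 195.4 ha
Total Volume = 27082 m^3

27082


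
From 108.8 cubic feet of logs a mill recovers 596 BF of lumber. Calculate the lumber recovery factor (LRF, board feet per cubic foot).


Formula: LRF = Lumber Output (BF) / Log Input (ft^3)
LRF = 596 BF / 108.8 ft^3
LRF = 5.48 BF/ft^3

5.48


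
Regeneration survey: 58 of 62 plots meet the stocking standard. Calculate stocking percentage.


Formula: Stocking % = stocked plots / total plots * 100
Stocking = 58 / 62 * 100
Stocking = 0.9355 * 100 = 93.5%

93.5


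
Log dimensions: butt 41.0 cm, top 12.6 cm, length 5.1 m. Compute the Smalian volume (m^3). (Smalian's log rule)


Smalian: V = (A1 + A2)/2 * L,  A = pi*(D/200)^2
A1 = pi*(41.0/200)^2 = 0.132025 m^2
A2 = pi*(12.6/200)^2 = 0.012469 m^2
V = (0.132025+0.012469)/2*5.1 = 0.3685 m^3

0.3685


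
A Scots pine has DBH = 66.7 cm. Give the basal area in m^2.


Formula: BA = pi * (DBH/2)^2 / 10000  (cm^2 to m^2)
Radius = DBH/2 = 66.7/2 = 33.35 cm
BA = pi * 33.35^2 / 10000
   = 3494.15 cm^2 / 10000
   = 0.3494 m^2

0.3494


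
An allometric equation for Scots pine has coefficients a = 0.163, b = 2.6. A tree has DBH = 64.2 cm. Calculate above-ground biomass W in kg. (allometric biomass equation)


Formula: W = a * DBH^b  (allometric power law)
DBH^b = 64.2^2.6 = 50071.5543
W = 0.163 * 50071.5543 = 8161.7 kg

8161.7


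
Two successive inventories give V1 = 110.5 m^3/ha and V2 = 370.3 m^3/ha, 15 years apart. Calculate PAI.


Formula: PAI = (V_T2 - V_T1) / (T2 - T1)
Volume increment = 370.3 - 110.5 = 259.8 m^3/ha
PAI = 259.8 / 15 = 17.32 m^3/ha/year

17.32


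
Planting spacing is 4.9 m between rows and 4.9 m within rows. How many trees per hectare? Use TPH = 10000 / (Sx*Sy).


Formula: TPH = 10000 m^2/ha / (spacing_x * spacing_y)
Area per tree = 4.9 m * 4.9 m = 24.01 m^2
TPH = 10000 / 24.01 = 416 trees/ha

416


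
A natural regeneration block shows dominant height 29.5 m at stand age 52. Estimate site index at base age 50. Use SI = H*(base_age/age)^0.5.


Formula: SI = H_dom * (base_age / age)^0.5
Age ratio = 50 / 52 = 0.96154
sqrt(age_ratio) = 0.98058
SI = 29.5 * 0.98058 = 28.9 m

28.9


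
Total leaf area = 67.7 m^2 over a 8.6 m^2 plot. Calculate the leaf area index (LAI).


Formula: LAI = total leaf area / ground area  (dimensionless)
LAI = 67.7 m^2 / 8.6 m^2
LAI = 7.87

7.87


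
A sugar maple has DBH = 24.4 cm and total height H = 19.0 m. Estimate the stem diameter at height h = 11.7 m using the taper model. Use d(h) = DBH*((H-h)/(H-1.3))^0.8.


Taper: d(h) = DBH * ((H - h) / (H - 1.3))^0.8
Numerator = H - h = 19.0 - 11.7 = 7.3 m
Denominator = H - 1.3 = 19.0 - 1.3 = 17.7 m
Ratio = 7.3 / 17.7 = 0.41243
d = 24.4 * 0.41243^0.8 = 12.0 cm

12.0


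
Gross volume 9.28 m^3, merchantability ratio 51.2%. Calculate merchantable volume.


Formula: MV = V_total * (merchantable_pct / 100)
Merchantable fraction = 51.2% / 100 = 0.512
MV = 9.28 m^3 * 0.512 = 4.751 m^3

4.751


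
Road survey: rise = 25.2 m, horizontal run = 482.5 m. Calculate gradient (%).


Formula: Gradient = rise / run * 100
Gradient = 25.2 / 482.5 * 100 = 5.2%

5.2


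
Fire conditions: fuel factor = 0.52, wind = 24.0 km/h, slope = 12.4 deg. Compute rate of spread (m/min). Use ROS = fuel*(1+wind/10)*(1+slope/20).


Formula: ROS = fuel * (1 + wind/10) * (1 + slope/20)
Wind factor = 1 + 24.0/10 = 3.4
Slope factor = 1 + 12.4/20 = 1.62
ROS = 0.52 * 3.4 * 1.62 = 2.86 m/min

2.86


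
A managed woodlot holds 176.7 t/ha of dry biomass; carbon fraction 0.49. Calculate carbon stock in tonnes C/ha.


Formula: Carbon Stock = Biomass * Carbon Fraction
C = 176.7 t/ha * 0.49
C = 86.6 t C/ha

86.6


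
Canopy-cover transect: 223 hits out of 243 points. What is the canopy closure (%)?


Formula: Canopy closure = covered points / total points * 100
Closure = 223 / 243 * 100
Closure = 0.9177 * 100 = 91.8%

91.8


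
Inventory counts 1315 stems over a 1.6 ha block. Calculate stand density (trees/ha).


Formula: Stand Density = N_trees / Area_ha
Density = 1315 trees / 1.6 ha
Density = 822 trees/ha

822


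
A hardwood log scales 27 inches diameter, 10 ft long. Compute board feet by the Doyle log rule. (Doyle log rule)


Doyle: BF = (D - 4)^2 * L / 16
Adjusted diameter = 27 - 4 = 23 in
(D-4)^2 = 23^2 = 529
BF = 529 * 10 / 16 = 331 BF

331


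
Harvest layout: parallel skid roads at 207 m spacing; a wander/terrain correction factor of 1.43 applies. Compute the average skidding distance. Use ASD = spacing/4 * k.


Formula: ASD = (spacing / 4) * correction
Uncorrected distance = spacing / 4 = 207 / 4 = 51.75 m
ASD = 51.75 * 1.43 = 74 m

74


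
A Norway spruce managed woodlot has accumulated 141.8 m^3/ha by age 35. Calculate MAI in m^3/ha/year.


Formula: MAI = Total Volume / Stand Age
MAI = 141.8 m^3/ha / 35 years
MAI = 4.05 m^3/ha/year

4.05


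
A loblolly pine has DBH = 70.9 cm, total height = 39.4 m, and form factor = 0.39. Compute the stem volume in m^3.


Formula: V = pi * (DBH/200)^2 * H * ff
Radius = DBH/200 = 70.9/200 = 0.3545 m
Radius^2 = 0.3545^2 = 0.12567025 m^2
V = pi * 0.12567025 * 39.4 * 0.39
V = 6.067 m^3

6.067


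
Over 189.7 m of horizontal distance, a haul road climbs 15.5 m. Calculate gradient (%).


Formula: Gradient = rise / run * 100
Gradient = 15.5 / 189.7 * 100 = 8.2%

8.2


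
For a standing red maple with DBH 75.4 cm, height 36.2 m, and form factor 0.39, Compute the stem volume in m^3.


Formula: V = pi * (DBH/200)^2 * H * ff
Radius = DBH/200 = 75.4/200 = 0.377 m
Radius^2 = 0.377^2 = 0.142129 m^2
V = pi * 0.142129 * 36.2 * 0.39
V = 6.304 m^3

6.304


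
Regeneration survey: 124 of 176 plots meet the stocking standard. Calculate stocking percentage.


Formula: Stocking % = stocked plots / total plots * 100
Stocking = 124 / 176 * 100
Stocking = 0.7045 * 100 = 70.5%

70.5


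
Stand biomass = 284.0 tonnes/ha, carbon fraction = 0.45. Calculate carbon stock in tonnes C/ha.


Formula: Carbon Stock = Biomass * Carbon Fraction
C = 284.0 t/ha * 0.45
C = 127.8 t C/ha

127.8


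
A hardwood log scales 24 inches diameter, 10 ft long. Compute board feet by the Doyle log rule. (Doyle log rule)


Doyle: BF = (D - 4)^2 * L / 16
Adjusted diameter = 24 - 4 = 20 in
(D-4)^2 = 20^2 = 400
BF = 400 * 10 / 16 = 250 BF

250


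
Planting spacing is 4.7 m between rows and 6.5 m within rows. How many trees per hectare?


Formula: TPH = 10000 m^2/ha / (spacing_x * spacing_y)
Area per tree = 4.7 m * 6.5 m = 30.55 m^2
TPH = 10000 / 30.55 = 327 trees/ha

327


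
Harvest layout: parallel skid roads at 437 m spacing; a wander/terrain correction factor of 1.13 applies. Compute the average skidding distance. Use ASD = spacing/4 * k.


Formula: ASD = (spacing / 4) * correction
Uncorrected distance = spacing / 4 = 437 / 4 = 109.25 m
ASD = 109.25 * 1.13 = 123 m

123


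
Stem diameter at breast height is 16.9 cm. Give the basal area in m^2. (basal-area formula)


Formula: BA = pi * (DBH/2)^2 / 10000  (cm^2 to m^2)
Radius = DBH/2 = 16.9/2 = 8.45 cm
BA = pi * 8.45^2 / 10000
   = 224.3176 cm^2 / 10000
   = 0.0224 m^2

0.0224


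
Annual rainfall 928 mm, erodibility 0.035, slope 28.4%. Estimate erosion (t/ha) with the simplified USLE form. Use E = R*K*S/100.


Formula: E = R * K * S / 100  (simplified USLE)
R * K = 928 * 0.035 = 32.48
E = 32.48 * 28.4 / 100 = 9.22 t/ha

9.22


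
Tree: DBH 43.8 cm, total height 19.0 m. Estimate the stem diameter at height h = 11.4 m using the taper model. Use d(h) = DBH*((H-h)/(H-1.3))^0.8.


Taper: d(h) = DBH * ((H - h) / (H - 1.3))^0.8
Numerator = H - h = 19.0 - 11.4 = 7.6 m
Denominator = H - 1.3 = 19.0 - 1.3 = 17.7 m
Ratio = 7.6 / 17.7 = 0.42938
d = 43.8 * 0.42938^0.8 = 22.3 cm

22.3


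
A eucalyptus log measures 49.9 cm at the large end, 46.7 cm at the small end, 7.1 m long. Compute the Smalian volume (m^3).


Smalian: V = (A1 + A2)/2 * L,  A = pi*(D/200)^2
A1 = pi*(49.9/200)^2 = 0.195565 m^2
A2 = pi*(46.7/200)^2 = 0.171287 m^2
V = (0.195565+0.171287)/2*7.1 = 1.3023 m^3

1.3023


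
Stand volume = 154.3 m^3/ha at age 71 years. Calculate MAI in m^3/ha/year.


Formula: MAI = Total Volume / Stand Age
MAI = 154.3 m^3/ha / 71 years
MAI = 2.17 m^3/ha/year

2.17


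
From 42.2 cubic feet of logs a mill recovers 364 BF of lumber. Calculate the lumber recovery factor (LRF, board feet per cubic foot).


Formula: LRF = Lumber Output (BF) / Log Input (ft^3)
LRF = 364 BF / 42.2 ft^3
LRF = 8.63 BF/ft^3

8.63


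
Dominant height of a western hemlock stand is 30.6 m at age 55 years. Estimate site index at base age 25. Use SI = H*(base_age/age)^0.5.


Formula: SI = H_dom * (base_age / age)^0.5
Age ratio = 25 / 55 = 0.45455
sqrt(age_ratio) = 0.6742
SI = 30.6 * 0.6742 = 20.6 m

20.6


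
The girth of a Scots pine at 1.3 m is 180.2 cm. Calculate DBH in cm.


Formula: DBH = C / pi
DBH = 180.2 / pi
pi = 3.14159...
DBH = 57.4 cm

57.4


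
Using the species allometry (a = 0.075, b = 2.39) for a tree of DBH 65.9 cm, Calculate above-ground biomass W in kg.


Formula: W = a * DBH^b  (allometric power law)
DBH^b = 65.9^2.39 = 22240.0695
W = 0.075 * 22240.0695 = 1668.0 kg

1668.0


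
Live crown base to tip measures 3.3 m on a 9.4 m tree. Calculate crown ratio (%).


Formula: Crown Ratio = (Crown Length / Total Height) * 100
CR = (3.3 m / 9.4 m) * 100
CR = 0.3511 * 100 = 35.1%

35.1


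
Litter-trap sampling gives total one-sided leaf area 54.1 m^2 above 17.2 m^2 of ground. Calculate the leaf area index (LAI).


Formula: LAI = total leaf area / ground area  (dimensionless)
LAI = 54.1 m^2 / 17.2 m^2
LAI = 3.15

3.15


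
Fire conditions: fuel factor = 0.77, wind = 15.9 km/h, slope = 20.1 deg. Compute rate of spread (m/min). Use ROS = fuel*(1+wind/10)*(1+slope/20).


Formula: ROS = fuel * (1 + wind/10) * (1 + slope/20)
Wind factor = 1 + 15.9/10 = 2.59
Slope factor = 1 + 20.1/20 = 2.005
ROS = 0.77 * 2.59 * 2.005 = 4.0 m/min

4.0


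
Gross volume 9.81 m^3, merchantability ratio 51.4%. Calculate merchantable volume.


Formula: MV = V_total * (merchantable_pct / 100)
Merchantable fraction = 51.4% / 100 = 0.514
MV = 9.81 m^3 * 0.514 = 5.042 m^3

5.042


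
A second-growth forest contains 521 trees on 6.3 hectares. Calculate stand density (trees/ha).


Formula: Stand Density = N_trees / Area_ha
Density = 521 trees / 6.3 ha
Density = 83 trees/ha

83


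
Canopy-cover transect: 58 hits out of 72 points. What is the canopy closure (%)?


Formula: Canopy closure = covered points / total points * 100
Closure = 58 / 72 * 100
Closure = 0.8056 * 100 = 80.6%

80.6


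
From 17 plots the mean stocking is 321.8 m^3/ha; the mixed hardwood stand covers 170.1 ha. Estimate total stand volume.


Formula: Total Volume = Mean Volume per ha * Total Area
Total Volume = 321.8 m^3/ha * 170.1 ha
Total Volume = 54738 m^3

54738


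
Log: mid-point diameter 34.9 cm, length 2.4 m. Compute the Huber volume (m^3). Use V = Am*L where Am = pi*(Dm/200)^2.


Huber: V = Am * L,  Am = pi*(Dm/200)^2
Am = pi*(34.9/200)^2 = 0.095662 m^2
V = 0.095662*2.4 = 0.2296 m^3

0.2296


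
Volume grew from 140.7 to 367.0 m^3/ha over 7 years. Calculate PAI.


Formula: PAI = (V_T2 - V_T1) / (T2 - T1)
Volume increment = 367.0 - 140.7 = 226.3 m^3/ha
PAI = 226.3 / 7 = 32.33 m^3/ha/year

32.33


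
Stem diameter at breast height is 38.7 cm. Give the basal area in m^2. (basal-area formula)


Formula: BA = pi * (DBH/2)^2 / 10000  (cm^2 to m^2)
Radius = DBH/2 = 38.7/2 = 19.35 cm
BA = pi * 19.35^2 / 10000
   = 1176.283 cm^2 / 10000
   = 0.1176 m^2

0.1176


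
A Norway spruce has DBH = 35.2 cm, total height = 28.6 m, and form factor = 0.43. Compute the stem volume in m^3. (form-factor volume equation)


Formula: V = pi * (DBH/200)^2 * H * ff
Radius = DBH/200 = 35.2/200 = 0.176 m
Radius^2 = 0.176^2 = 0.030976 m^2
V = pi * 0.030976 * 28.6 * 0.43
V = 1.197 m^3

1.197


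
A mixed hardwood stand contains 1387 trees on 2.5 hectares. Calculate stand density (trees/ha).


Formula: Stand Density = N_trees / Area_ha
Density = 1387 trees / 2.5 ha
Density = 555 trees/ha

555


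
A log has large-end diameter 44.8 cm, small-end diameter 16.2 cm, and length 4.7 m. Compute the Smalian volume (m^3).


Smalian: V = (A1 + A2)/2 * L,  A = pi*(D/200)^2
A1 = pi*(44.8/200)^2 = 0.157633 m^2
A2 = pi*(16.2/200)^2 = 0.020612 m^2
V = (0.157633+0.020612)/2*4.7 = 0.4189 m^3

0.4189


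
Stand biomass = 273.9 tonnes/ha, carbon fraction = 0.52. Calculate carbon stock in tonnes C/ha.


Formula: Carbon Stock = Biomass * Carbon Fraction
C = 273.9 t/ha * 0.52
C = 142.4 t C/ha

142.4


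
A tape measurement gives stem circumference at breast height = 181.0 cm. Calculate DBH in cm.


Formula: DBH = C / pi
DBH = 181.0 / pi
pi = 3.14159...
DBH = 57.6 cm

57.6


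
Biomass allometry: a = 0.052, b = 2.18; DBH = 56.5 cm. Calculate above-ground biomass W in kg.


Formula: W = a * DBH^b  (allometric power law)
DBH^b = 56.5^2.18 = 6598.8099
W = 0.052 * 6598.8099 = 343.1 kg

343.1


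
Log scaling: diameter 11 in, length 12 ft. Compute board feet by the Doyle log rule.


Doyle: BF = (D - 4)^2 * L / 16
Adjusted diameter = 11 - 4 = 7 in
(D-4)^2 = 7^2 = 49
BF = 49 * 12 / 16 = 37 BF

37


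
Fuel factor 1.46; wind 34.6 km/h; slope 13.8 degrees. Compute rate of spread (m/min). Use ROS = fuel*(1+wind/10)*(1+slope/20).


Formula: ROS = fuel * (1 + wind/10) * (1 + slope/20)
Wind factor = 1 + 34.6/10 = 4.46
Slope factor = 1 + 13.8/20 = 1.69
ROS = 1.46 * 4.46 * 1.69 = 11.0 m/min

11.0


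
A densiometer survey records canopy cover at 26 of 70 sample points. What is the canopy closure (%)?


Formula: Canopy closure = covered points / total points * 100
Closure = 26 / 70 * 100
Closure = 0.3714 * 100 = 37.1%

37.1


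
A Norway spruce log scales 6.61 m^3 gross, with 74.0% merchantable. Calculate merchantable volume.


Formula: MV = V_total * (merchantable_pct / 100)
Merchantable fraction = 74.0% / 100 = 0.74
MV = 6.61 m^3 * 0.74 = 4.891 m^3

4.891


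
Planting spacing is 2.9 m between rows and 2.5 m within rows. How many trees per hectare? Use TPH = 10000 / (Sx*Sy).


Formula: TPH = 10000 m^2/ha / (spacing_x * spacing_y)
Area per tree = 2.9 m * 2.5 m = 7.25 m^2
TPH = 10000 / 7.25 = 1379 trees/ha

1379


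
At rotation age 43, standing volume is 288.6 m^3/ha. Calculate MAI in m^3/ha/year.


Formula: MAI = Total Volume / Stand Age
MAI = 288.6 m^3/ha / 43 years
MAI = 6.71 m^3/ha/year

6.71


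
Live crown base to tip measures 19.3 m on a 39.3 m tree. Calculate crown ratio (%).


Formula: Crown Ratio = (Crown Length / Total Height) * 100
CR = (19.3 m / 39.3 m) * 100
CR = 0.4911 * 100 = 49.1%

49.1


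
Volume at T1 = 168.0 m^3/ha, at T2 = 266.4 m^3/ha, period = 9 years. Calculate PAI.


Formula: PAI = (V_T2 - V_T1) / (T2 - T1)
Volume increment = 266.4 - 168.0 = 98.4 m^3/ha
PAI = 98.4 / 9 = 10.93 m^3/ha/year

10.93


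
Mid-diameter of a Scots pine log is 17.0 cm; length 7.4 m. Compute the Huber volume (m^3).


Huber: V = Am * L,  Am = pi*(Dm/200)^2
Am = pi*(17.0/200)^2 = 0.022698 m^2
V = 0.022698*7.4 = 0.168 m^3

0.168


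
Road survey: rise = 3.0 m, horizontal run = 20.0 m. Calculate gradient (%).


Formula: Gradient = rise / run * 100
Gradient = 3.0 / 20.0 * 100 = 15.0%

15.0


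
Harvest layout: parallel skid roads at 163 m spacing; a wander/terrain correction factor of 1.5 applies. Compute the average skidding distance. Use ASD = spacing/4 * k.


Formula: ASD = (spacing / 4) * correction
Uncorrected distance = spacing / 4 = 163 / 4 = 40.75 m
ASD = 40.75 * 1.5 = 61 m

61


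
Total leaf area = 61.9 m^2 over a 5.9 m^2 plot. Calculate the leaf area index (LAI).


Formula: LAI = total leaf area / ground area  (dimensionless)
LAI = 61.9 m^2 / 5.9 m^2
LAI = 10.49

10.49


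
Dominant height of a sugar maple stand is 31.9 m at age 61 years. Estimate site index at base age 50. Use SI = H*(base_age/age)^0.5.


Formula: SI = H_dom * (base_age / age)^0.5
Age ratio = 50 / 61 = 0.81967
sqrt(age_ratio) = 0.90536
SI = 31.9 * 0.90536 = 28.9 m

28.9


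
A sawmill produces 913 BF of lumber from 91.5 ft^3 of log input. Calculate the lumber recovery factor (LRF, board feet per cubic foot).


Formula: LRF = Lumber Output (BF) / Log Input (ft^3)
LRF = 913 BF / 91.5 ft^3
LRF = 9.98 BF/ft^3

9.98


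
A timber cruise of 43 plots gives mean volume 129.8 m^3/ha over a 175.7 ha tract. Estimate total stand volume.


Formula: Total Volume = Mean Volume per ha * Total Area
Total Volume = 129.8 m^3/ha * 175.7 ha
Total Volume = 22806 m^3

22806


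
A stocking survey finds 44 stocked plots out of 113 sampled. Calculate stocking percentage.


Formula: Stocking % = stocked plots / total plots * 100
Stocking = 44 / 113 * 100
Stocking = 0.3894 * 100 = 38.9%

38.9


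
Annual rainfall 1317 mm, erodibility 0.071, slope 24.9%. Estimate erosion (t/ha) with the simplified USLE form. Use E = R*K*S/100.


Formula: E = R * K * S / 100  (simplified USLE)
R * K = 1317 * 0.071 = 93.507
E = 93.507 * 24.9 / 100 = 23.28 t/ha

23.28


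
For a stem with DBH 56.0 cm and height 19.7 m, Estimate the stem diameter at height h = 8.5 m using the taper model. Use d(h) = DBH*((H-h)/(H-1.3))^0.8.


Taper: d(h) = DBH * ((H - h) / (H - 1.3))^0.8
Numerator = H - h = 19.7 - 8.5 = 11.2 m
Denominator = H - 1.3 = 19.7 - 1.3 = 18.4 m
Ratio = 11.2 / 18.4 = 0.6087
d = 56.0 * 0.6087^0.8 = 37.6 cm

37.6


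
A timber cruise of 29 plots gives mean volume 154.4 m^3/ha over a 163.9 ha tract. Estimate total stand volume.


Formula: Total Volume = Mean Volume per ha * Total Area
Total Volume = 154.4 m^3/ha * 163.9 ha
Total Volume = 25306 m^3

25306


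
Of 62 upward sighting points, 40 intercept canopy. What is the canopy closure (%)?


Formula: Canopy closure = covered points / total points * 100
Closure = 40 / 62 * 100
Closure = 0.6452 * 100 = 64.5%

64.5


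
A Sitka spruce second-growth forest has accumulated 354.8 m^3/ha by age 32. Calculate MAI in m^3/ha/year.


Formula: MAI = Total Volume / Stand Age
MAI = 354.8 m^3/ha / 32 years
MAI = 11.09 m^3/ha/year

11.09


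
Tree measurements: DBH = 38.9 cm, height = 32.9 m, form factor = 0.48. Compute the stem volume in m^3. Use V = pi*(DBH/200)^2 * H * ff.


Formula: V = pi * (DBH/200)^2 * H * ff
Radius = DBH/200 = 38.9/200 = 0.1945 m
Radius^2 = 0.1945^2 = 0.03783025 m^2
V = pi * 0.03783025 * 32.9 * 0.48
V = 1.877 m^3

1.877


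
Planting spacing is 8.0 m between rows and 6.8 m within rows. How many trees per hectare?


Formula: TPH = 10000 m^2/ha / (spacing_x * spacing_y)
Area per tree = 8.0 m * 6.8 m = 54.4 m^2
TPH = 10000 / 54.4 = 184 trees/ha

184


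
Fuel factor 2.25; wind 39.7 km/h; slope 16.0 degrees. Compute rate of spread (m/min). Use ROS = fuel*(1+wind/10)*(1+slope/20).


Formula: ROS = fuel * (1 + wind/10) * (1 + slope/20)
Wind factor = 1 + 39.7/10 = 4.97
Slope factor = 1 + 16.0/20 = 1.8
ROS = 2.25 * 4.97 * 1.8 = 20.13 m/min

20.13


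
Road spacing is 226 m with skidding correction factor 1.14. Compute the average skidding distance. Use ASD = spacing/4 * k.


Formula: ASD = (spacing / 4) * correction
Uncorrected distance = spacing / 4 = 226 / 4 = 56.5 m
ASD = 56.5 * 1.14 = 64 m

64


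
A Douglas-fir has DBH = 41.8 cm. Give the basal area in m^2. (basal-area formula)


Formula: BA = pi * (DBH/2)^2 / 10000  (cm^2 to m^2)
Radius = DBH/2 = 41.8/2 = 20.9 cm
BA = pi * 20.9^2 / 10000
   = 1372.2791 cm^2 / 10000
   = 0.1372 m^2

0.1372


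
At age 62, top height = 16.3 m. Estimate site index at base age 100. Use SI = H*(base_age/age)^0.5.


Formula: SI = H_dom * (base_age / age)^0.5
Age ratio = 100 / 62 = 1.6129
sqrt(age_ratio) = 1.27
SI = 16.3 * 1.27 = 20.7 m

20.7


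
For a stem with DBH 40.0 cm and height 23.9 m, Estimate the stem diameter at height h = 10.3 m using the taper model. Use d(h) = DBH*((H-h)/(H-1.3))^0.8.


Taper: d(h) = DBH * ((H - h) / (H - 1.3))^0.8
Numerator = H - h = 23.9 - 10.3 = 13.6 m
Denominator = H - 1.3 = 23.9 - 1.3 = 22.6 m
Ratio = 13.6 / 22.6 = 0.60177
d = 40.0 * 0.60177^0.8 = 26.6 cm

26.6


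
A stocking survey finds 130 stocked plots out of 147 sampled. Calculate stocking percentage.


Formula: Stocking % = stocked plots / total plots * 100
Stocking = 130 / 147 * 100
Stocking = 0.8844 * 100 = 88.4%

88.4


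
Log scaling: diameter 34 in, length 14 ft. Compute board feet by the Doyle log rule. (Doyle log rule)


Doyle: BF = (D - 4)^2 * L / 16
Adjusted diameter = 34 - 4 = 30 in
(D-4)^2 = 30^2 = 900
BF = 900 * 14 / 16 = 788 BF

788


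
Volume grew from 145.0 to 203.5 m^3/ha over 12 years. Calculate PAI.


Formula: PAI = (V_T2 - V_T1) / (T2 - T1)
Volume increment = 203.5 - 145.0 = 58.5 m^3/ha
PAI = 58.5 / 12 = 4.88 m^3/ha/year

4.88


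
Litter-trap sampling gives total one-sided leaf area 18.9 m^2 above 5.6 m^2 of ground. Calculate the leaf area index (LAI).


Formula: LAI = total leaf area / ground area  (dimensionless)
LAI = 18.9 m^2 / 5.6 m^2
LAI = 3.38

3.38


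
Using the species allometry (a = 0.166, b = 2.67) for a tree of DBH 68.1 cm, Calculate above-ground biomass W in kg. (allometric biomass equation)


Formula: W = a * DBH^b  (allometric power law)
DBH^b = 68.1^2.67 = 78433.7155
W = 0.166 * 78433.7155 = 13020.0 kg

13020.0


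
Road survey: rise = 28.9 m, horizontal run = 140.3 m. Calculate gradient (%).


Formula: Gradient = rise / run * 100
Gradient = 28.9 / 140.3 * 100 = 20.6%

20.6


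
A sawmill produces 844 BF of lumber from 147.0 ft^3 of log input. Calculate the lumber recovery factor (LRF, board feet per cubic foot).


Formula: LRF = Lumber Output (BF) / Log Input (ft^3)
LRF = 844 BF / 147.0 ft^3
LRF = 5.74 BF/ft^3

5.74


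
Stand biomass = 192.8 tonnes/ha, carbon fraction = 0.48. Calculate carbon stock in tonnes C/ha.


Formula: Carbon Stock = Biomass * Carbon Fraction
C = 192.8 t/ha * 0.48
C = 92.5 t C/ha

92.5


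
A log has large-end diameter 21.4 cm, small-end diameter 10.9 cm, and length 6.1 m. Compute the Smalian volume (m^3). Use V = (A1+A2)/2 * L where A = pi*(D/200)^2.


Smalian: V = (A1 + A2)/2 * L,  A = pi*(D/200)^2
A1 = pi*(21.4/200)^2 = 0.035968 m^2
A2 = pi*(10.9/200)^2 = 0.009331 m^2
V = (0.035968+0.009331)/2*6.1 = 0.1382 m^3

0.1382


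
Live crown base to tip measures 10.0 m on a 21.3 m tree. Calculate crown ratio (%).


Formula: Crown Ratio = (Crown Length / Total Height) * 100
CR = (10.0 m / 21.3 m) * 100
CR = 0.4695 * 100 = 46.9%

46.9


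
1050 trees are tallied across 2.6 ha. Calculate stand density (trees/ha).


Formula: Stand Density = N_trees / Area_ha
Density = 1050 trees / 2.6 ha
Density = 404 trees/ha

404


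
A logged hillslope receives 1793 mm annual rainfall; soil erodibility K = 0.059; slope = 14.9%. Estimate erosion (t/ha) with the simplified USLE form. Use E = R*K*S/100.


Formula: E = R * K * S / 100  (simplified USLE)
R * K = 1793 * 0.059 = 105.787
E = 105.787 * 14.9 / 100 = 15.76 t/ha

15.76


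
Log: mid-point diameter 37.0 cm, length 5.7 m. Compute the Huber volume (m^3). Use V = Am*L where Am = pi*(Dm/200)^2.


Huber: V = Am * L,  Am = pi*(Dm/200)^2
Am = pi*(37.0/200)^2 = 0.107521 m^2
V = 0.107521*5.7 = 0.6129 m^3

0.6129


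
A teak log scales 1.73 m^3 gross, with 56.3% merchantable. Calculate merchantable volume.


Formula: MV = V_total * (merchantable_pct / 100)
Merchantable fraction = 56.3% / 100 = 0.563
MV = 1.73 m^3 * 0.563 = 0.974 m^3

0.974


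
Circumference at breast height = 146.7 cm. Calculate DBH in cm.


Formula: DBH = C / pi
DBH = 146.7 / pi
pi = 3.14159...
DBH = 46.7 cm

46.7


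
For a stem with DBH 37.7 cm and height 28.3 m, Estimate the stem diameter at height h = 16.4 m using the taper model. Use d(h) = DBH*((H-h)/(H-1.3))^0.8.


Taper: d(h) = DBH * ((H - h) / (H - 1.3))^0.8
Numerator = H - h = 28.3 - 16.4 = 11.9 m
Denominator = H - 1.3 = 28.3 - 1.3 = 27.0 m
Ratio = 11.9 / 27.0 = 0.44074
d = 37.7 * 0.44074^0.8 = 19.6 cm

19.6


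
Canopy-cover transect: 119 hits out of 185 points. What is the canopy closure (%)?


Formula: Canopy closure = covered points / total points * 100
Closure = 119 / 185 * 100
Closure = 0.6432 * 100 = 64.3%

64.3


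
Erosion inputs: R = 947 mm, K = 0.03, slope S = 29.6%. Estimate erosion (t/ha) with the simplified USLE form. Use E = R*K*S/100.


Formula: E = R * K * S / 100  (simplified USLE)
R * K = 947 * 0.03 = 28.41
E = 28.41 * 29.6 / 100 = 8.41 t/ha

8.41


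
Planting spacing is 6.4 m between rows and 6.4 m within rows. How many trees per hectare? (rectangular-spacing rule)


Formula: TPH = 10000 m^2/ha / (spacing_x * spacing_y)
Area per tree = 6.4 m * 6.4 m = 40.96 m^2
TPH = 10000 / 40.96 = 244 trees/ha

244


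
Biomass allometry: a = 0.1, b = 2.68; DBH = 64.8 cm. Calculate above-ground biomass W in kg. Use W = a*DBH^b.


Formula: W = a * DBH^b  (allometric power law)
DBH^b = 64.8^2.68 = 71617.8066
W = 0.1 * 71617.8066 = 7161.8 kg

7161.8


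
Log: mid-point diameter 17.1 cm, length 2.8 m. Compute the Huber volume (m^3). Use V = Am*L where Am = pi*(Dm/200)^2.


Huber: V = Am * L,  Am = pi*(Dm/200)^2
Am = pi*(17.1/200)^2 = 0.022966 m^2
V = 0.022966*2.8 = 0.0643 m^3

0.0643


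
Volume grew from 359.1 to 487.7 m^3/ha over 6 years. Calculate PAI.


Formula: PAI = (V_T2 - V_T1) / (T2 - T1)
Volume increment = 487.7 - 359.1 = 128.6 m^3/ha
PAI = 128.6 / 6 = 21.43 m^3/ha/year

21.43


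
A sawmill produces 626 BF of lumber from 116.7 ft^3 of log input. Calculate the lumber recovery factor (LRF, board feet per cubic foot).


Formula: LRF = Lumber Output (BF) / Log Input (ft^3)
LRF = 626 BF / 116.7 ft^3
LRF = 5.36 BF/ft^3

5.36


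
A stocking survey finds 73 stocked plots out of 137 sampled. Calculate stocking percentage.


Formula: Stocking % = stocked plots / total plots * 100
Stocking = 73 / 137 * 100
Stocking = 0.5328 * 100 = 53.3%

53.3


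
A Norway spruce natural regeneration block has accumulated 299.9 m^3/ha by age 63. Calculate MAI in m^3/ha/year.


Formula: MAI = Total Volume / Stand Age
MAI = 299.9 m^3/ha / 63 years
MAI = 4.76 m^3/ha/year

4.76


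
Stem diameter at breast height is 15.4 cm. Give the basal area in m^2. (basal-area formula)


Formula: BA = pi * (DBH/2)^2 / 10000  (cm^2 to m^2)
Radius = DBH/2 = 15.4/2 = 7.7 cm
BA = pi * 7.7^2 / 10000
   = 186.265 cm^2 / 10000
   = 0.0186 m^2

0.0186


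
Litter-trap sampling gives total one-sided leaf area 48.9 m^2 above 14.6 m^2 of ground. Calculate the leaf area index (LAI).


Formula: LAI = total leaf area / ground area  (dimensionless)
LAI = 48.9 m^2 / 14.6 m^2
LAI = 3.35

3.35


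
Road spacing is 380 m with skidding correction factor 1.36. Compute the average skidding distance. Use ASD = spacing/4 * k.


Formula: ASD = (spacing / 4) * correction
Uncorrected distance = spacing / 4 = 380 / 4 = 95 m
ASD = 95 * 1.36 = 129 m

129


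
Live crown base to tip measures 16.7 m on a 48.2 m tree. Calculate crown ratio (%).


Formula: Crown Ratio = (Crown Length / Total Height) * 100
CR = (16.7 m / 48.2 m) * 100
CR = 0.3465 * 100 = 34.6%

34.6


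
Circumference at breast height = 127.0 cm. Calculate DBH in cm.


Formula: DBH = C / pi
DBH = 127.0 / pi
pi = 3.14159...
DBH = 40.4 cm

40.4


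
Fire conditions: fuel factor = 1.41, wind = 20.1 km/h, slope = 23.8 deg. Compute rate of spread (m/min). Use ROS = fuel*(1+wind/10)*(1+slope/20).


Formula: ROS = fuel * (1 + wind/10) * (1 + slope/20)
Wind factor = 1 + 20.1/10 = 3.01
Slope factor = 1 + 23.8/20 = 2.19
ROS = 1.41 * 3.01 * 2.19 = 9.29 m/min

9.29


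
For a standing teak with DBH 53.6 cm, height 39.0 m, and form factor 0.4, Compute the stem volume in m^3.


Formula: V = pi * (DBH/200)^2 * H * ff
Radius = DBH/200 = 53.6/200 = 0.268 m
Radius^2 = 0.268^2 = 0.071824 m^2
V = pi * 0.071824 * 39.0 * 0.4
V = 3.52 m^3

3.52


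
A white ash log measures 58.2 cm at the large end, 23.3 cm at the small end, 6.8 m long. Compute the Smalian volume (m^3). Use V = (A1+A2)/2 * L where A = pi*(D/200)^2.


Smalian: V = (A1 + A2)/2 * L,  A = pi*(D/200)^2
A1 = pi*(58.2/200)^2 = 0.266033 m^2
A2 = pi*(23.3/200)^2 = 0.042638 m^2
V = (0.266033+0.042638)/2*6.8 = 1.0495 m^3

1.0495


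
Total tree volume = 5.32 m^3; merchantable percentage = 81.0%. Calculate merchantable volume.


Formula: MV = V_total * (merchantable_pct / 100)
Merchantable fraction = 81.0% / 100 = 0.81
MV = 5.32 m^3 * 0.81 = 4.309 m^3

4.309


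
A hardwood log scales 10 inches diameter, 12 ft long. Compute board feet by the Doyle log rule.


Doyle: BF = (D - 4)^2 * L / 16
Adjusted diameter = 10 - 4 = 6 in
(D-4)^2 = 6^2 = 36
BF = 36 * 12 / 16 = 27 BF

27


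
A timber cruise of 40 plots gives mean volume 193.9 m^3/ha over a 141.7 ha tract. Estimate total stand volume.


Formula: Total Volume = Mean Volume per ha * Total Area
Total Volume = 193.9 m^3/ha * 141.7 ha
Total Volume = 27476 m^3

27476


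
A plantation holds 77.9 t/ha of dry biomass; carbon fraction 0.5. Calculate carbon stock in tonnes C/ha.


Formula: Carbon Stock = Biomass * Carbon Fraction
C = 77.9 t/ha * 0.5
C = 39.0 t C/ha

39.0


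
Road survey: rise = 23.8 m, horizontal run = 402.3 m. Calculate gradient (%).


Formula: Gradient = rise / run * 100
Gradient = 23.8 / 402.3 * 100 = 5.9%

5.9


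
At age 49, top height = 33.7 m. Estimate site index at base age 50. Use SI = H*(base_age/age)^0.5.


Formula: SI = H_dom * (base_age / age)^0.5
Age ratio = 50 / 49 = 1.02041
sqrt(age_ratio) = 1.01015
SI = 33.7 * 1.01015 = 34.0 m

34.0


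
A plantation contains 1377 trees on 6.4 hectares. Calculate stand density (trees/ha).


Formula: Stand Density = N_trees / Area_ha
Density = 1377 trees / 6.4 ha
Density = 215 trees/ha

215


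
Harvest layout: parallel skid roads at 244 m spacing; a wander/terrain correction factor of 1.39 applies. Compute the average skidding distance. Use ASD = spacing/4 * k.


Formula: ASD = (spacing / 4) * correction
Uncorrected distance = spacing / 4 = 244 / 4 = 61 m
ASD = 61 * 1.39 = 85 m

85


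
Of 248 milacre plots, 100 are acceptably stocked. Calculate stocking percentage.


Formula: Stocking % = stocked plots / total plots * 100
Stocking = 100 / 248 * 100
Stocking = 0.4032 * 100 = 40.3%

40.3


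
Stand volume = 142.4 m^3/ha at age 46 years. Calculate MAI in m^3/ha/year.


Formula: MAI = Total Volume / Stand Age
MAI = 142.4 m^3/ha / 46 years
MAI = 3.1 m^3/ha/year

3.1


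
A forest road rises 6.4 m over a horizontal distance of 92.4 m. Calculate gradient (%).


Formula: Gradient = rise / run * 100
Gradient = 6.4 / 92.4 * 100 = 6.9%

6.9


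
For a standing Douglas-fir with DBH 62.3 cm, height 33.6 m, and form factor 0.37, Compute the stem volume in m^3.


Formula: V = pi * (DBH/200)^2 * H * ff
Radius = DBH/200 = 62.3/200 = 0.3115 m
Radius^2 = 0.3115^2 = 0.09703225 m^2
V = pi * 0.09703225 * 33.6 * 0.37
V = 3.79 m^3

3.79


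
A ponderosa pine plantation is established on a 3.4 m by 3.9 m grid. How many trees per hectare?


Formula: TPH = 10000 m^2/ha / (spacing_x * spacing_y)
Area per tree = 3.4 m * 3.9 m = 13.26 m^2
TPH = 10000 / 13.26 = 754 trees/ha

754


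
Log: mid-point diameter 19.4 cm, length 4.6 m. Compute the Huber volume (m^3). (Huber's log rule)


Huber: V = Am * L,  Am = pi*(Dm/200)^2
Am = pi*(19.4/200)^2 = 0.029559 m^2
V = 0.029559*4.6 = 0.136 m^3

0.136


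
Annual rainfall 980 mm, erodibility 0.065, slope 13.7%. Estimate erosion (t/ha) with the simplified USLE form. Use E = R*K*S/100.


Formula: E = R * K * S / 100  (simplified USLE)
R * K = 980 * 0.065 = 63.7
E = 63.7 * 13.7 / 100 = 8.73 t/ha

8.73


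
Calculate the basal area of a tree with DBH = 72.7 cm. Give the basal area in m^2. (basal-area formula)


Formula: BA = pi * (DBH/2)^2 / 10000  (cm^2 to m^2)
Radius = DBH/2 = 72.7/2 = 36.35 cm
BA = pi * 36.35^2 / 10000
   = 4151.0571 cm^2 / 10000
   = 0.4151 m^2

0.4151


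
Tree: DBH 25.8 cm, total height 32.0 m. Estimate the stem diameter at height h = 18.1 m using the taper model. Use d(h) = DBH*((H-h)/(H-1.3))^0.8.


Taper: d(h) = DBH * ((H - h) / (H - 1.3))^0.8
Numerator = H - h = 32.0 - 18.1 = 13.9 m
Denominator = H - 1.3 = 32.0 - 1.3 = 30.7 m
Ratio = 13.9 / 30.7 = 0.45277
d = 25.8 * 0.45277^0.8 = 13.7 cm

13.7


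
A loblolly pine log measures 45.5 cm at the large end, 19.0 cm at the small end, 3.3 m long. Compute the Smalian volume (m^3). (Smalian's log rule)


Smalian: V = (A1 + A2)/2 * L,  A = pi*(D/200)^2
A1 = pi*(45.5/200)^2 = 0.162597 m^2
A2 = pi*(19.0/200)^2 = 0.028353 m^2
V = (0.162597+0.028353)/2*3.3 = 0.3151 m^3

0.3151


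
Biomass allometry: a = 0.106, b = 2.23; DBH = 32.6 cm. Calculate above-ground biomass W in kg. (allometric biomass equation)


Formula: W = a * DBH^b  (allometric power law)
DBH^b = 32.6^2.23 = 2368.5101
W = 0.106 * 2368.5101 = 251.1 kg

251.1


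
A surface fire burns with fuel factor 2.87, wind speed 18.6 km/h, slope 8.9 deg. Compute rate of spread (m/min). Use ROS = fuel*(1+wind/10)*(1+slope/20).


Formula: ROS = fuel * (1 + wind/10) * (1 + slope/20)
Wind factor = 1 + 18.6/10 = 2.86
Slope factor = 1 + 8.9/20 = 1.445
ROS = 2.87 * 2.86 * 1.445 = 11.86 m/min

11.86


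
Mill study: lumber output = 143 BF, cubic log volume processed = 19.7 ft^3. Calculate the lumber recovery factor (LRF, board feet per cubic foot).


Formula: LRF = Lumber Output (BF) / Log Input (ft^3)
LRF = 143 BF / 19.7 ft^3
LRF = 7.26 BF/ft^3

7.26


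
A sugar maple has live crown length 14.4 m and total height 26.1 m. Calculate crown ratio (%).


Formula: Crown Ratio = (Crown Length / Total Height) * 100
CR = (14.4 m / 26.1 m) * 100
CR = 0.5517 * 100 = 55.2%

55.2


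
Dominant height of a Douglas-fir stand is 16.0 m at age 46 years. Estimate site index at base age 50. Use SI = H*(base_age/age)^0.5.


Formula: SI = H_dom * (base_age / age)^0.5
Age ratio = 50 / 46 = 1.08696
sqrt(age_ratio) = 1.04257
SI = 16.0 * 1.04257 = 16.7 m

16.7


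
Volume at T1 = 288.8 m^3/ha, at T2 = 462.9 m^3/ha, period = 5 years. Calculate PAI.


Formula: PAI = (V_T2 - V_T1) / (T2 - T1)
Volume increment = 462.9 - 288.8 = 174.1 m^3/ha
PAI = 174.1 / 5 = 34.82 m^3/ha/year

34.82


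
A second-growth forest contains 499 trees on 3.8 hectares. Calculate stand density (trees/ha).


Formula: Stand Density = N_trees / Area_ha
Density = 499 trees / 3.8 ha
Density = 131 trees/ha

131


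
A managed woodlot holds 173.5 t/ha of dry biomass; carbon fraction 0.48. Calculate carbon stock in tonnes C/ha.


Formula: Carbon Stock = Biomass * Carbon Fraction
C = 173.5 t/ha * 0.48
C = 83.3 t C/ha

83.3


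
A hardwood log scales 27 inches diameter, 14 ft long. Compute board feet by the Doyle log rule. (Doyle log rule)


Doyle: BF = (D - 4)^2 * L / 16
Adjusted diameter = 27 - 4 = 23 in
(D-4)^2 = 23^2 = 529
BF = 529 * 14 / 16 = 463 BF

463


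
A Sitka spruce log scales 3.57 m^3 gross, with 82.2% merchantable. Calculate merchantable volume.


Formula: MV = V_total * (merchantable_pct / 100)
Merchantable fraction = 82.2% / 100 = 0.822
MV = 3.57 m^3 * 0.822 = 2.935 m^3

2.935


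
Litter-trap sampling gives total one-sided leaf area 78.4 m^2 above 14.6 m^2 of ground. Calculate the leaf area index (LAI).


Formula: LAI = total leaf area / ground area  (dimensionless)
LAI = 78.4 m^2 / 14.6 m^2
LAI = 5.37

5.37


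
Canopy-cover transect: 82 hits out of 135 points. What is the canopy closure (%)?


Formula: Canopy closure = covered points / total points * 100
Closure = 82 / 135 * 100
Closure = 0.6074 * 100 = 60.7%

60.7


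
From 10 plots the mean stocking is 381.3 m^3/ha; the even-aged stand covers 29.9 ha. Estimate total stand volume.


Formula: Total Volume = Mean Volume per ha * Total Area
Total Volume = 381.3 m^3/ha * 29.9 ha
Total Volume = 11401 m^3

11401


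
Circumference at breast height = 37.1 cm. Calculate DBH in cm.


Formula: DBH = C / pi
DBH = 37.1 / pi
pi = 3.14159...
DBH = 11.8 cm

11.8


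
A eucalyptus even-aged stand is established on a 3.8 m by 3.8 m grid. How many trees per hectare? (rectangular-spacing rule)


Formula: TPH = 10000 m^2/ha / (spacing_x * spacing_y)
Area per tree = 3.8 m * 3.8 m = 14.44 m^2
TPH = 10000 / 14.44 = 693 trees/ha

693


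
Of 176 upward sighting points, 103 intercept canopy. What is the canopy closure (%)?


Formula: Canopy closure = covered points / total points * 100
Closure = 103 / 176 * 100
Closure = 0.5852 * 100 = 58.5%

58.5


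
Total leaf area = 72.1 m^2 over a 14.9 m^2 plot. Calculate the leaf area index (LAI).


Formula: LAI = total leaf area / ground area  (dimensionless)
LAI = 72.1 m^2 / 14.9 m^2
LAI = 4.84

4.84


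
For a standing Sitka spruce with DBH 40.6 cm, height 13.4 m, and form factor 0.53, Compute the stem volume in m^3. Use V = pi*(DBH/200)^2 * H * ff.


Formula: V = pi * (DBH/200)^2 * H * ff
Radius = DBH/200 = 40.6/200 = 0.203 m
Radius^2 = 0.203^2 = 0.041209 m^2
V = pi * 0.041209 * 13.4 * 0.53
V = 0.919 m^3

0.919


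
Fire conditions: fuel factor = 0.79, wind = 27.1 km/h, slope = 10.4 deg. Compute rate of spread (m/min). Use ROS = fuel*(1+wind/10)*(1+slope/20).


Formula: ROS = fuel * (1 + wind/10) * (1 + slope/20)
Wind factor = 1 + 27.1/10 = 3.71
Slope factor = 1 + 10.4/20 = 1.52
ROS = 0.79 * 3.71 * 1.52 = 4.45 m/min

4.45


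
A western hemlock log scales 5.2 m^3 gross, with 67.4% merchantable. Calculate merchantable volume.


Formula: MV = V_total * (merchantable_pct / 100)
Merchantable fraction = 67.4% / 100 = 0.674
MV = 5.2 m^3 * 0.674 = 3.505 m^3

3.505


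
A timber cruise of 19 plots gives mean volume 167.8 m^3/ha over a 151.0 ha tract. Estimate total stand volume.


Formula: Total Volume = Mean Volume per ha * Total Area
Total Volume = 167.8 m^3/ha * 151.0 ha
Total Volume = 25338 m^3

25338


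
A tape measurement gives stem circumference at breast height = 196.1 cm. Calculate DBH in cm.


Formula: DBH = C / pi
DBH = 196.1 / pi
pi = 3.14159...
DBH = 62.4 cm

62.4


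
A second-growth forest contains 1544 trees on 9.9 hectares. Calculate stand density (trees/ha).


Formula: Stand Density = N_trees / Area_ha
Density = 1544 trees / 9.9 ha
Density = 156 trees/ha

156


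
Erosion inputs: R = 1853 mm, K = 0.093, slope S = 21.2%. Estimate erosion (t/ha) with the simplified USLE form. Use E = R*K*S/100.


Formula: E = R * K * S / 100  (simplified USLE)
R * K = 1853 * 0.093 = 172.329
E = 172.329 * 21.2 / 100 = 36.53 t/ha

36.53


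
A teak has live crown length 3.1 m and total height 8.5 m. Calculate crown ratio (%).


Formula: Crown Ratio = (Crown Length / Total Height) * 100
CR = (3.1 m / 8.5 m) * 100
CR = 0.3647 * 100 = 36.5%

36.5


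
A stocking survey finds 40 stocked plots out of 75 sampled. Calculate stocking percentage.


Formula: Stocking % = stocked plots / total plots * 100
Stocking = 40 / 75 * 100
Stocking = 0.5333 * 100 = 53.3%

53.3


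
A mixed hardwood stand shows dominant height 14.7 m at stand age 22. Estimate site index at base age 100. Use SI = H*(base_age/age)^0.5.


Formula: SI = H_dom * (base_age / age)^0.5
Age ratio = 100 / 22 = 4.54545
sqrt(age_ratio) = 2.13201
SI = 14.7 * 2.13201 = 31.3 m

31.3
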